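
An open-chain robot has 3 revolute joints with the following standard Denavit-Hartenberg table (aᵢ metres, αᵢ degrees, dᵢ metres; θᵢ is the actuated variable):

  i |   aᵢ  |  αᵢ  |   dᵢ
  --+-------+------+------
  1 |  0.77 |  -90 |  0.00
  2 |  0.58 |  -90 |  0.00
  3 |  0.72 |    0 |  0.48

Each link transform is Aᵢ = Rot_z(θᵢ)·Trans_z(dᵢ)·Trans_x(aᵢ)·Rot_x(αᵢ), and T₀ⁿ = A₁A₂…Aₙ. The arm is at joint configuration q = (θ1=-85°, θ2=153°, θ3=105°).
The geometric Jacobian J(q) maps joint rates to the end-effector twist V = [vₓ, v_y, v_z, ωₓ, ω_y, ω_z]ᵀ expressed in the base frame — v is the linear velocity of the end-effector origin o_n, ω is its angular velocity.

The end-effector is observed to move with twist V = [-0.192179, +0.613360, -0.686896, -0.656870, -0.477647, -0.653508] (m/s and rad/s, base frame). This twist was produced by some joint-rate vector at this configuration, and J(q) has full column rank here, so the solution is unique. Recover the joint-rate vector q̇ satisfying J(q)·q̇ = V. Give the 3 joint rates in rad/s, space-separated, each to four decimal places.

0.1680 -0.6960 -0.9220

o_n = [-0.6753, -0.2612, 0.2490]
J₁: ẑ×o_n = [0.2612, -0.6753, 0.0000], ω = ẑ
J2: z=[0.9962, 0.0872, 0.0000] o=[0.0671, -0.7671, 0.0000] → [0.0217, -0.2480, 0.5687, 0.9962, 0.0872, 0.0000]
J3: z=[-0.0396, 0.4523, 0.8910] o=[0.0221, -0.2523, -0.2633] → [0.2396, -0.6011, 0.3157, -0.0396, 0.4523, 0.8910]
q̇ = J⁺·V = [0.1680, -0.6960, -0.9220]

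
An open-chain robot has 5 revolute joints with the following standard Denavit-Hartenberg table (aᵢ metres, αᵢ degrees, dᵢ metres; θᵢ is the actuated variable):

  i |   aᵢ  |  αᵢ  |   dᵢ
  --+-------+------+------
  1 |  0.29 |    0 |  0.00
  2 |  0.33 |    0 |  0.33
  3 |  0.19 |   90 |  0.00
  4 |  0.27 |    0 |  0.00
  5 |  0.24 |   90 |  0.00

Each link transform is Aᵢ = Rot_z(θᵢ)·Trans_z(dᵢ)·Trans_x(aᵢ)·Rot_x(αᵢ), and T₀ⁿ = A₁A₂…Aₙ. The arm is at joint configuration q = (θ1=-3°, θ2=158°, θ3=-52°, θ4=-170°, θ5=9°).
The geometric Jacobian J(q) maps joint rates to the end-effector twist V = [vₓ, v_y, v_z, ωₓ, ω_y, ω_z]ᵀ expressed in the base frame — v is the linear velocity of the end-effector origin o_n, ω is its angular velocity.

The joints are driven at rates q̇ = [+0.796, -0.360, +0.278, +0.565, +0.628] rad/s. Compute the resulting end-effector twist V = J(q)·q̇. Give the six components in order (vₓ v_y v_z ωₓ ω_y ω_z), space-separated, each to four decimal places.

0.1350 0.2654 -0.4210 1.1624 0.2684 0.7140

o_n = [0.0586, -0.1708, 0.2050]
J₁: ẑ×o_n = [0.1708, 0.0586, -0.0000], ω = ẑ
J2: z=[0.0000, 0.0000, 1.0000] o=[0.2896, -0.0152, 0.0000] → [0.1556, -0.2310, 0.0000, 0.0000, 0.0000, 1.0000]
J3: z=[0.0000, 0.0000, 1.0000] o=[-0.0095, 0.1243, 0.3300] → [0.2951, 0.0681, -0.0000, 0.0000, 0.0000, 1.0000]
J4: z=[0.9744, 0.2250, 0.0000] o=[-0.0522, 0.3094, 0.3300] → [-0.0281, 0.1218, -0.4928, 0.9744, 0.2250, 0.0000]
J5: z=[0.9744, 0.2250, 0.0000] o=[0.0076, 0.0503, 0.2831] → [-0.0176, 0.0761, -0.2269, 0.9744, 0.2250, 0.0000]
V = J·q̇ = [0.1350, 0.2654, -0.4210, 1.1624, 0.2684, 0.7140]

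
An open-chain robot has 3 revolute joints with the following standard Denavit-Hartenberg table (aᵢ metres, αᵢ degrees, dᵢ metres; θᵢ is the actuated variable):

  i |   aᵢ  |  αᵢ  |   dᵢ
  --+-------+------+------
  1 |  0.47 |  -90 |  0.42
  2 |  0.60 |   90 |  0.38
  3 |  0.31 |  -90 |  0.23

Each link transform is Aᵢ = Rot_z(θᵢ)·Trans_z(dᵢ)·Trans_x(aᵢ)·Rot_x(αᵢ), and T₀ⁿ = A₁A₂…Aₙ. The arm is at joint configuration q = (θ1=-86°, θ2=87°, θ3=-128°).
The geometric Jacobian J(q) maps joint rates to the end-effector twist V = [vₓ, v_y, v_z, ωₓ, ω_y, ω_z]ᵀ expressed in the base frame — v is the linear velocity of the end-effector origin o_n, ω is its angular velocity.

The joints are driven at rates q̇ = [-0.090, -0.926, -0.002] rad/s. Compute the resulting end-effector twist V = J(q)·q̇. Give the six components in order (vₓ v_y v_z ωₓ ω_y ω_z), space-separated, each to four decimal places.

o_n = [0.1857, -0.7099, 0.0235]
J₁: ẑ×o_n = [0.7099, 0.1857, -0.0000], ω = ẑ
J2: z=[0.9976, 0.0698, 0.0000] o=[0.0328, -0.4689, 0.4200] → [-0.0277, 0.3956, -0.2511, 0.9976, 0.0698, 0.0000]
J3: z=[0.0697, -0.9962, 0.0523] o=[0.4141, -0.4737, -0.1792] → [-0.1895, -0.0261, -0.2439, 0.0697, -0.9962, 0.0523]
V = J·q̇ = [-0.0379, -0.3830, 0.2330, -0.9239, -0.0626, -0.0901]

-0.0379 -0.3830 0.2330 -0.9239 -0.0626 -0.0901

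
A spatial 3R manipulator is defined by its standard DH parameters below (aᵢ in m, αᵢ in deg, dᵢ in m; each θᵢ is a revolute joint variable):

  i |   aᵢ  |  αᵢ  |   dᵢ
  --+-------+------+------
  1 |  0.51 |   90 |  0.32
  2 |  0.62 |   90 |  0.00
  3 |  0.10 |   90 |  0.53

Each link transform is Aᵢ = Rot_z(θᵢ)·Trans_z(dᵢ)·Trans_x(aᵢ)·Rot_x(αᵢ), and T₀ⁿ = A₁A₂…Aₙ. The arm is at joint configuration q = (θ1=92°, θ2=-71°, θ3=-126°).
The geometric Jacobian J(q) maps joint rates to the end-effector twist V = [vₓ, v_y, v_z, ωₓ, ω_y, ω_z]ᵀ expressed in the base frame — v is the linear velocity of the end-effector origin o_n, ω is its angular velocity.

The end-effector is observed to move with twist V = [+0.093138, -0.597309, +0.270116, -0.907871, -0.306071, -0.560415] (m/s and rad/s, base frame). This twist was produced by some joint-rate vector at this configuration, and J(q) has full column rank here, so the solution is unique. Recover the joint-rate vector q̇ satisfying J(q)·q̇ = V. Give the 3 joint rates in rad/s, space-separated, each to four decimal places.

o_n = [-0.0875, 0.1887, -0.3832]
J₁: ẑ×o_n = [-0.1887, -0.0875, 0.0000], ω = ẑ
J2: z=[0.9994, 0.0349, 0.0000] o=[-0.0178, 0.5097, 0.3200] → [-0.0245, 0.7028, -0.3184, 0.9994, 0.0349, 0.0000]
J3: z=[0.0330, -0.9449, -0.3256] o=[-0.0248, 0.7114, -0.2662] → [-0.0597, 0.0243, -0.0765, 0.0330, -0.9449, -0.3256]
q̇ = J⁺·V = [-0.4660, -0.9180, 0.2900]

-0.4660 -0.9180 0.2900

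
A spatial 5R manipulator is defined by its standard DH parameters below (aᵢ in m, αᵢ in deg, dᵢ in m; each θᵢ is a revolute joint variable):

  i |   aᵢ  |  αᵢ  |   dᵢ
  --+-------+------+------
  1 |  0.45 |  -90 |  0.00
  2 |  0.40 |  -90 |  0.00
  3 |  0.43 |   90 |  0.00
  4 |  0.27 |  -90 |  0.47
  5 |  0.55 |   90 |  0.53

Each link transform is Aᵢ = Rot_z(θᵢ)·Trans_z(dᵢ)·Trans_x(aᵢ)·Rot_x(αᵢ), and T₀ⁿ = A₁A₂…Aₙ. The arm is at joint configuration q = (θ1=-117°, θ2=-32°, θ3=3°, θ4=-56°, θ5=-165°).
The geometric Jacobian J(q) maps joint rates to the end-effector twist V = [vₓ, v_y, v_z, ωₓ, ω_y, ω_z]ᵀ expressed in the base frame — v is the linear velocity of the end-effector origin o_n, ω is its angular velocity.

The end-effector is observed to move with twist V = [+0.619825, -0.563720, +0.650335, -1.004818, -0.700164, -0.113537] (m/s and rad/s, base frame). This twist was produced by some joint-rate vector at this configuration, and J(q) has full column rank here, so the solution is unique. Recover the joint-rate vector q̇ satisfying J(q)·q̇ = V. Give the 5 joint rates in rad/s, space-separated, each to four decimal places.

0.6910 0.0130 0.9040 -0.5640 0.6270

o_n = [-0.2610, -1.7758, 0.1767]
J₁: ẑ×o_n = [1.7758, -0.2610, 0.0000], ω = ẑ
J2: z=[0.8910, -0.4540, 0.0000] o=[-0.2043, -0.4010, 0.0000] → [-0.0802, -0.1574, -1.2508, 0.8910, -0.4540, 0.0000]
J3: z=[-0.2406, -0.4722, -0.8480] o=[-0.3583, -0.7032, 0.2120] → [-0.8930, -0.0910, 0.3040, -0.2406, -0.4722, -0.8480]
J4: z=[0.8696, -0.4929, 0.0277] o=[-0.5437, -1.0175, 0.4395] → [0.1506, 0.2364, -0.5202, 0.8696, -0.4929, 0.0277]
J5: z=[-0.4919, -0.8699, -0.0355] o=[-0.1462, -1.2538, 0.7223] → [0.4561, -0.2643, 0.1569, -0.4919, -0.8699, -0.0355]
q̇ = J⁺·V = [0.6910, 0.0130, 0.9040, -0.5640, 0.6270]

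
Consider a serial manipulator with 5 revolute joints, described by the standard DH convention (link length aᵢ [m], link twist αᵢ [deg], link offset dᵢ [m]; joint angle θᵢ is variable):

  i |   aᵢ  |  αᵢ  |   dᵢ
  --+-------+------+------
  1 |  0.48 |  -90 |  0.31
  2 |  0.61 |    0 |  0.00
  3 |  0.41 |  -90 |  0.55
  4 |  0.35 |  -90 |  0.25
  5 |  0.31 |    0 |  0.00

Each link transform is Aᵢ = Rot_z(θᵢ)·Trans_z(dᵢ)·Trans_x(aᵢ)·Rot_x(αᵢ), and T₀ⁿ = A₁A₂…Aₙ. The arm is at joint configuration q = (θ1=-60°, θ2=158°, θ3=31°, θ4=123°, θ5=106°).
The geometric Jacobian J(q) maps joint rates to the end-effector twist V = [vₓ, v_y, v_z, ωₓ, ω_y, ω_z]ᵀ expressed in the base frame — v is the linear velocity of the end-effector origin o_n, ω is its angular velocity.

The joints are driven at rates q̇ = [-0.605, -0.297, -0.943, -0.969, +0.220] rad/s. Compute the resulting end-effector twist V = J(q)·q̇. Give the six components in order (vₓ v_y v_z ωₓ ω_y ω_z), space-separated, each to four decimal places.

0.1275 0.0403 -0.4452 -0.9548 -0.5866 -1.5909

o_n = [0.1063, 0.4721, 0.0757]
J₁: ẑ×o_n = [-0.4721, 0.1063, 0.0000], ω = ẑ
J2: z=[0.8660, 0.5000, 0.0000] o=[0.2400, -0.4157, 0.3100] → [-0.1172, 0.2029, 0.8357, 0.8660, 0.5000, 0.0000]
J3: z=[0.8660, 0.5000, 0.0000] o=[-0.0428, 0.0741, 0.0815] → [-0.0029, 0.0050, 0.2701, 0.8660, 0.5000, 0.0000]
J4: z=[0.0782, -0.1355, 0.9877] o=[0.2310, 0.6998, 0.1456] → [0.2344, -0.1177, -0.0347, 0.0782, -0.1355, 0.9877]
J5: z=[0.8858, -0.4450, -0.1312] o=[0.0905, 0.3561, 0.3627] → [0.1430, 0.2522, 0.1098, 0.8858, -0.4450, -0.1312]
V = J·q̇ = [0.1275, 0.0403, -0.4452, -0.9548, -0.5866, -1.5909]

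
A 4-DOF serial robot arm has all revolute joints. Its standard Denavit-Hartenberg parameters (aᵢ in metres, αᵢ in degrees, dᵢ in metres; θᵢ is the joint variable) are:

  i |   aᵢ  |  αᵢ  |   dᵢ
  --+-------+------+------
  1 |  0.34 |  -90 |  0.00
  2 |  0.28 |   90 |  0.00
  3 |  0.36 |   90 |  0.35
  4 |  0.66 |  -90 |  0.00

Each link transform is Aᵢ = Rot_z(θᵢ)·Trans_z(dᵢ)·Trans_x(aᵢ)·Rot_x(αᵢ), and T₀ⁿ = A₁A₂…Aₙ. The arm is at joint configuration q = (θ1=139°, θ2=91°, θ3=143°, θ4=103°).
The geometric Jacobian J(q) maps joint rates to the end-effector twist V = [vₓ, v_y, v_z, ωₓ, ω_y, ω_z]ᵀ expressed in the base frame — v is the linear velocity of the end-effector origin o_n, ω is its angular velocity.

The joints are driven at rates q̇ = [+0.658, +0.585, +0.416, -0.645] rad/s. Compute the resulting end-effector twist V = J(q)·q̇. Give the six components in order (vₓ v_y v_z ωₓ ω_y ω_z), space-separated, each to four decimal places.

-0.6497 -0.8333 -0.1972 -0.3649 0.2246 1.0389

o_n = [-1.0880, 0.7771, -0.1284]
J₁: ẑ×o_n = [-0.7771, -1.0880, 0.0000], ω = ẑ
J2: z=[-0.6561, -0.7547, 0.0000] o=[-0.2566, 0.2231, 0.0000] → [0.0969, -0.0842, -0.9910, -0.6561, -0.7547, 0.0000]
J3: z=[-0.7546, 0.6560, -0.0175] o=[-0.2529, 0.2199, -0.2800] → [0.1092, 0.1290, 0.1273, -0.7546, 0.6560, -0.0175]
J4: z=[-0.5160, -0.6096, -0.6017] o=[-0.6629, 0.2892, 0.0014] → [0.3727, 0.1888, -0.5109, -0.5160, -0.6096, -0.6017]
V = J·q̇ = [-0.6497, -0.8333, -0.1972, -0.3649, 0.2246, 1.0389]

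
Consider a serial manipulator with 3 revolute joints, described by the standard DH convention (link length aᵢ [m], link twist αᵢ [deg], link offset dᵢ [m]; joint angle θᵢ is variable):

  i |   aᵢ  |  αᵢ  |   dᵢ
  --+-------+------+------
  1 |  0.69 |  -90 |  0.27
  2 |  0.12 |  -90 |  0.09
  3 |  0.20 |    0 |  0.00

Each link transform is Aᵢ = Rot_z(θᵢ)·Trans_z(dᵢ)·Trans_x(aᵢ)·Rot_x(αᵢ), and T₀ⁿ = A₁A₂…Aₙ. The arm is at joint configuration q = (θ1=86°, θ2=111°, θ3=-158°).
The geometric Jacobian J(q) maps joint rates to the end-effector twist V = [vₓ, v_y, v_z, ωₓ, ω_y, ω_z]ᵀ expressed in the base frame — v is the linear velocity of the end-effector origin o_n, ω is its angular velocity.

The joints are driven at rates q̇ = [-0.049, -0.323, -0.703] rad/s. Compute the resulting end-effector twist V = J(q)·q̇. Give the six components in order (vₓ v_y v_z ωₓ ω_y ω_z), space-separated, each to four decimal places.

o_n = [-0.1148, 0.7232, 0.3311]
J₁: ẑ×o_n = [-0.7232, -0.1148, 0.0000], ω = ẑ
J2: z=[-0.9976, 0.0698, 0.0000] o=[0.0481, 0.6883, 0.2700] → [0.0043, 0.0609, -0.0235, -0.9976, 0.0698, 0.0000]
J3: z=[-0.0651, -0.9313, 0.3584] o=[-0.0446, 0.6517, 0.1580] → [-0.1869, -0.0138, -0.0699, -0.0651, -0.9313, 0.3584]
V = J·q̇ = [0.1654, -0.0043, 0.0567, 0.3680, 0.6322, -0.3009]

0.1654 -0.0043 0.0567 0.3680 0.6322 -0.3009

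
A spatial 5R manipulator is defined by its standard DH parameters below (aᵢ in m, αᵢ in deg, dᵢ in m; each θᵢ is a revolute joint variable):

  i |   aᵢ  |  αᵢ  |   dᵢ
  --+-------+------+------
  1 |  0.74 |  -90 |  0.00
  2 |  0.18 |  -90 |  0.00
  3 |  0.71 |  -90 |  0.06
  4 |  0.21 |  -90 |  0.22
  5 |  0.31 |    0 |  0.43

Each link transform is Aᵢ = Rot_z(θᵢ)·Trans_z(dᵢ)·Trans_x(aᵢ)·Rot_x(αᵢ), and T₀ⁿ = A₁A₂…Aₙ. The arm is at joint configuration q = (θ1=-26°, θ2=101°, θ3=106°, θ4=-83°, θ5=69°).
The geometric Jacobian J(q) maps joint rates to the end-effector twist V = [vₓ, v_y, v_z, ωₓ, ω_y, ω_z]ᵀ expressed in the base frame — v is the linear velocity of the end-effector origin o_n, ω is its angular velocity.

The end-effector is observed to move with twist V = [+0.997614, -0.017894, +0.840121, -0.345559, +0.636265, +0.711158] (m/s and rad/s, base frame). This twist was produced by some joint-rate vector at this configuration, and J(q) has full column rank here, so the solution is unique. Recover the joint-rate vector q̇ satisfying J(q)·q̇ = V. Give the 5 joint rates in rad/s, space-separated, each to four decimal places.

o_n = [-0.1134, -1.2236, 0.1382]
J₁: ẑ×o_n = [1.2236, -0.1134, 0.0000], ω = ẑ
J2: z=[0.4384, 0.8988, 0.0000] o=[0.6651, -0.3244, 0.0000] → [0.1243, -0.0606, 0.3055, 0.4384, 0.8988, 0.0000]
J3: z=[-0.8823, 0.4303, 0.1908] o=[0.6342, -0.3093, -0.1767] → [0.3100, 0.1352, 1.1284, -0.8823, 0.4303, 0.1908]
J4: z=[0.2857, 0.1673, 0.9436] o=[0.3157, -0.9133, 0.0269] → [0.3115, -0.4367, -0.0169, 0.2857, 0.1673, 0.9436]
J5: z=[-0.2638, -0.9329, 0.2453] o=[0.1851, -0.8095, 0.2812] → [0.2349, -0.1109, -0.1692, -0.2638, -0.9329, 0.2453]
q̇ = J⁺·V = [0.5890, 0.5370, 0.6160, -0.0250, 0.1150]

0.5890 0.5370 0.6160 -0.0250 0.1150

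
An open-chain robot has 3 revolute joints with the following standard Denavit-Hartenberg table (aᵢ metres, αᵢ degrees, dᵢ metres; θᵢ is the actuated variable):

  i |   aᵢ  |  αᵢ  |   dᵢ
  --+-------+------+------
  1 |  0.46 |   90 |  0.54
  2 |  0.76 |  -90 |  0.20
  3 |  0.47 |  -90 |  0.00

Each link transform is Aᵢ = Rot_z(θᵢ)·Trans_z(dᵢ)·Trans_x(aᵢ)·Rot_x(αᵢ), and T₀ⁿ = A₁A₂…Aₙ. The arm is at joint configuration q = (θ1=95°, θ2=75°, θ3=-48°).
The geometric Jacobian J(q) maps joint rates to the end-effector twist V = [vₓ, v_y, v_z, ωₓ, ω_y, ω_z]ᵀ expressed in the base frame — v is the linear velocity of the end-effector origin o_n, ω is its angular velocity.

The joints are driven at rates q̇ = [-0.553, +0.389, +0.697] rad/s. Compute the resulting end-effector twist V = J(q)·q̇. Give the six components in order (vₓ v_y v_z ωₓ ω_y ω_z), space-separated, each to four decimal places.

0.2444 -0.6256 0.3433 0.4462 -0.6368 -0.3726

o_n = [0.4829, 0.7832, 1.5779]
J₁: ẑ×o_n = [-0.7832, 0.4829, 0.0000], ω = ẑ
J2: z=[0.9962, 0.0872, 0.0000] o=[-0.0401, 0.4582, 0.5400] → [0.0905, -1.0339, 0.2781, 0.9962, 0.0872, 0.0000]
J3: z=[0.0842, -0.9623, 0.2588] o=[0.1420, 0.6716, 1.2741] → [-0.3212, 0.0626, 0.3374, 0.0842, -0.9623, 0.2588]
V = J·q̇ = [0.2444, -0.6256, 0.3433, 0.4462, -0.6368, -0.3726]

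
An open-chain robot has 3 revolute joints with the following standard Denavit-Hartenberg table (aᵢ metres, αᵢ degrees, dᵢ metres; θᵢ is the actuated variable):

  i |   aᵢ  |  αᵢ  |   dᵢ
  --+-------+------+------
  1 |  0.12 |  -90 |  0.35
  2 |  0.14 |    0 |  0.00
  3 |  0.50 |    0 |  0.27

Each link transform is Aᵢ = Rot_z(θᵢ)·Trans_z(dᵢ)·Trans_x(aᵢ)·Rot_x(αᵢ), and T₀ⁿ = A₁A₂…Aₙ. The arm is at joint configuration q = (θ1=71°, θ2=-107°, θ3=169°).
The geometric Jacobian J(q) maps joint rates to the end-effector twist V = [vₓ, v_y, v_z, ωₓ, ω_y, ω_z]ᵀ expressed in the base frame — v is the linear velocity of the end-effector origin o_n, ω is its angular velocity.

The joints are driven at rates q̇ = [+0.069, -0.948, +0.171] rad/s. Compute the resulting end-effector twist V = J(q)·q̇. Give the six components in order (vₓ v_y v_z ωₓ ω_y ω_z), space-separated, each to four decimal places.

0.0438 0.1938 0.1436 0.7347 -0.2530 0.0690

o_n = [-0.1531, 0.3846, 0.0424]
J₁: ẑ×o_n = [-0.3846, -0.1531, 0.0000], ω = ẑ
J2: z=[-0.9455, 0.3256, 0.0000] o=[0.0391, 0.1135, 0.3500] → [-0.1001, -0.2908, -0.1938, -0.9455, 0.3256, 0.0000]
J3: z=[-0.9455, 0.3256, 0.0000] o=[0.0257, 0.0748, 0.4839] → [-0.1437, -0.4174, -0.2347, -0.9455, 0.3256, 0.0000]
V = J·q̇ = [0.0438, 0.1938, 0.1436, 0.7347, -0.2530, 0.0690]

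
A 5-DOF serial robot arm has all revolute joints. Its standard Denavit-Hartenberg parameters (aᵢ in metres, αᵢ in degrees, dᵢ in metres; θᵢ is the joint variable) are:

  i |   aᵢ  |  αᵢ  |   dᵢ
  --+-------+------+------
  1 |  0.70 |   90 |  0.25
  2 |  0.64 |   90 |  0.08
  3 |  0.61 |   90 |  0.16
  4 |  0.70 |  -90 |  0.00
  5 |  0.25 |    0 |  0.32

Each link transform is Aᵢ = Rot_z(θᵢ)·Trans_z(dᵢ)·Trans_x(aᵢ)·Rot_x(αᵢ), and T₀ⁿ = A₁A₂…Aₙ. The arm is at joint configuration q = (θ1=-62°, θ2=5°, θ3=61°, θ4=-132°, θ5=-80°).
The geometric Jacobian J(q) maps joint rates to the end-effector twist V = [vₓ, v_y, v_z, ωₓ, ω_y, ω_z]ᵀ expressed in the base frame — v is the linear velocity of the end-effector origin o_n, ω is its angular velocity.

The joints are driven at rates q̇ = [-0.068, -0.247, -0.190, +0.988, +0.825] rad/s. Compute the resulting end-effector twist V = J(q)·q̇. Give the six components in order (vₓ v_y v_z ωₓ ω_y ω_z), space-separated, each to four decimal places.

-0.3327 -0.6548 0.1933 0.6803 -0.8753 0.7724

o_n = [0.5475, -1.5985, 0.9436]
J₁: ẑ×o_n = [1.5985, 0.5475, -0.0000], ω = ẑ
J2: z=[-0.8829, -0.4695, 0.0000] o=[0.3286, -0.6181, 0.2500] → [-0.3256, 0.6124, 0.9684, -0.8829, -0.4695, 0.0000]
J3: z=[0.0409, -0.0770, -0.9962] o=[0.5573, -1.2186, 0.3058] → [-0.4276, -0.0163, -0.0163, 0.0409, -0.0770, -0.9962]
J4: z=[0.8371, -0.5417, 0.0762] o=[0.2311, -1.7415, 0.1722] → [-0.4288, -0.6217, 0.2910, 0.8371, -0.5417, 0.0762]
J5: z=[-0.4328, -0.5706, 0.6980] o=[0.4653, -1.3094, 0.6706] → [0.0460, 0.1755, 0.1720, -0.4328, -0.5706, 0.6980]
V = J·q̇ = [-0.3327, -0.6548, 0.1933, 0.6803, -0.8753, 0.7724]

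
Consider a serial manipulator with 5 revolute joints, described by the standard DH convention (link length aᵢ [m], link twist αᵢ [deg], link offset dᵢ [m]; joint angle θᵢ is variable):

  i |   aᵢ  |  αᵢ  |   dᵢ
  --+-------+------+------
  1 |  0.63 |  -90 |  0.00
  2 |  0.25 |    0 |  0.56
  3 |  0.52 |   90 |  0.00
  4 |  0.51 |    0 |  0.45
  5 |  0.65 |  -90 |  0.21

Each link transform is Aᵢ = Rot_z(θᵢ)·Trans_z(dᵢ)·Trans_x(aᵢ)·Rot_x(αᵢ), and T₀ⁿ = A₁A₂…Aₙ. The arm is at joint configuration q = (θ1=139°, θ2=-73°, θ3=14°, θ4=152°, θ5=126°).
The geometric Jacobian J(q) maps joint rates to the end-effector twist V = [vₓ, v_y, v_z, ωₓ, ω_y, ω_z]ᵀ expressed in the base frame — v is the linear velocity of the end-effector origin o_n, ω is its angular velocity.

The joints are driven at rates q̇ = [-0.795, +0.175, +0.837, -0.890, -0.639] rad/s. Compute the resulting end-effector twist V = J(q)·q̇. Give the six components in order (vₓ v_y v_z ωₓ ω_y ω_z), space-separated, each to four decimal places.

-0.2473 0.0988 -0.1847 -1.6531 0.0961 -1.5825

o_n = [-0.2681, 0.0267, 0.7163]
J₁: ẑ×o_n = [-0.0267, -0.2681, 0.0000], ω = ẑ
J2: z=[-0.6561, -0.7547, 0.0000] o=[-0.4755, 0.4133, 0.0000] → [-0.5406, 0.4699, 0.4101, -0.6561, -0.7547, 0.0000]
J3: z=[-0.6561, -0.7547, 0.0000] o=[-0.8980, 0.0386, 0.2391] → [-0.3602, 0.3131, 0.4832, -0.6561, -0.7547, 0.0000]
J4: z=[0.6469, -0.5624, 0.5150] o=[-1.1002, 0.2143, 0.6848] → [0.0789, 0.4082, 0.3465, 0.6469, -0.5624, 0.5150]
J5: z=[0.6469, -0.5624, 0.5150] o=[-0.7911, -0.3716, 0.5306] → [-0.3095, 0.1492, 0.5517, 0.6469, -0.5624, 0.5150]
V = J·q̇ = [-0.2473, 0.0988, -0.1847, -1.6531, 0.0961, -1.5825]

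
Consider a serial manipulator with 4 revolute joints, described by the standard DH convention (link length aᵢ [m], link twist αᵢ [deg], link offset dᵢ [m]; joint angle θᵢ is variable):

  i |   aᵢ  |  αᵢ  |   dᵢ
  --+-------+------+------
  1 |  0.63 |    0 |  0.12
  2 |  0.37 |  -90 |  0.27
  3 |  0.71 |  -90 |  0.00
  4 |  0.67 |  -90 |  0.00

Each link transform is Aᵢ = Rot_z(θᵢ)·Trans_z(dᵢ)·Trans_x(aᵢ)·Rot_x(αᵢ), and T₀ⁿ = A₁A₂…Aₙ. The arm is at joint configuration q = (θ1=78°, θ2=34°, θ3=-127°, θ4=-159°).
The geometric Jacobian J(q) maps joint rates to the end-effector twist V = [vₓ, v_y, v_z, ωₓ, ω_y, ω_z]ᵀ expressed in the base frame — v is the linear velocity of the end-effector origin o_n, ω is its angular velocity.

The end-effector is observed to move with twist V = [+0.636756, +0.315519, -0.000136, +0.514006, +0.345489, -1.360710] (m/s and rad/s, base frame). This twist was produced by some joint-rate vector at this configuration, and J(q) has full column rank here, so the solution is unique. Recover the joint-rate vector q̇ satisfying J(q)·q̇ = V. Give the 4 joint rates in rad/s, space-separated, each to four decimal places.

-0.6580 -0.7990 -0.6060 0.1600

o_n = [-0.2112, 0.8222, 0.4575]
J₁: ẑ×o_n = [-0.8222, -0.2112, 0.0000], ω = ẑ
J2: z=[0.0000, 0.0000, 1.0000] o=[0.1310, 0.6162, 0.1200] → [-0.2060, -0.3422, 0.0000, 0.0000, 0.0000, 1.0000]
J3: z=[-0.9272, -0.3746, 0.0000] o=[-0.0076, 0.9593, 0.3900] → [-0.0253, 0.0626, 0.0509, -0.9272, -0.3746, 0.0000]
J4: z=[-0.2992, 0.7405, 0.6018] o=[0.1524, 0.5631, 0.9570] → [-0.5258, -0.3683, 0.1918, -0.2992, 0.7405, 0.6018]
q̇ = J⁺·V = [-0.6580, -0.7990, -0.6060, 0.1600]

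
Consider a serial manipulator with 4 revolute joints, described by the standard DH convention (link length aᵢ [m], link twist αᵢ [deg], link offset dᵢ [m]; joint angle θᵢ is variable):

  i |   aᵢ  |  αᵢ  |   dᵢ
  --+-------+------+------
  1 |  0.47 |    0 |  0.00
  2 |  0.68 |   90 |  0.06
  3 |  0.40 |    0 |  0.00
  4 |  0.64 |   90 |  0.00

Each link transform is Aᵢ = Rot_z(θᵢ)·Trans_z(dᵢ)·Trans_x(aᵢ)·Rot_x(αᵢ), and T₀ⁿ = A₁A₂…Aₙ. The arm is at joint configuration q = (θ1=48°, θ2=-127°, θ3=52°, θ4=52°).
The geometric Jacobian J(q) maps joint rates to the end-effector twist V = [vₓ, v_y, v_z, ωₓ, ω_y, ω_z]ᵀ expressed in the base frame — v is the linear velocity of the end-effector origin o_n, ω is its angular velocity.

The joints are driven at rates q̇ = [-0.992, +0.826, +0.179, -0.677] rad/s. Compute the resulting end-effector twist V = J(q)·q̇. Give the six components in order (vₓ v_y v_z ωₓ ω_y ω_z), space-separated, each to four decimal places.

o_n = [0.4617, -0.4080, 0.9962]
J₁: ẑ×o_n = [0.4080, 0.4617, -0.0000], ω = ẑ
J2: z=[0.0000, 0.0000, 1.0000] o=[0.3145, 0.3493, 0.0000] → [0.7573, 0.1472, -0.0000, 0.0000, 0.0000, 1.0000]
J3: z=[-0.9816, -0.1908, 0.0000] o=[0.4442, -0.3182, 0.0600] → [-0.1786, 0.9190, 0.0914, -0.9816, -0.1908, 0.0000]
J4: z=[-0.9816, -0.1908, 0.0000] o=[0.4912, -0.5600, 0.3752] → [-0.1185, 0.6096, -0.1548, -0.9816, -0.1908, 0.0000]
V = J·q̇ = [0.2690, -0.5846, 0.1212, 0.4889, 0.0950, -0.1660]

0.2690 -0.5846 0.1212 0.4889 0.0950 -0.1660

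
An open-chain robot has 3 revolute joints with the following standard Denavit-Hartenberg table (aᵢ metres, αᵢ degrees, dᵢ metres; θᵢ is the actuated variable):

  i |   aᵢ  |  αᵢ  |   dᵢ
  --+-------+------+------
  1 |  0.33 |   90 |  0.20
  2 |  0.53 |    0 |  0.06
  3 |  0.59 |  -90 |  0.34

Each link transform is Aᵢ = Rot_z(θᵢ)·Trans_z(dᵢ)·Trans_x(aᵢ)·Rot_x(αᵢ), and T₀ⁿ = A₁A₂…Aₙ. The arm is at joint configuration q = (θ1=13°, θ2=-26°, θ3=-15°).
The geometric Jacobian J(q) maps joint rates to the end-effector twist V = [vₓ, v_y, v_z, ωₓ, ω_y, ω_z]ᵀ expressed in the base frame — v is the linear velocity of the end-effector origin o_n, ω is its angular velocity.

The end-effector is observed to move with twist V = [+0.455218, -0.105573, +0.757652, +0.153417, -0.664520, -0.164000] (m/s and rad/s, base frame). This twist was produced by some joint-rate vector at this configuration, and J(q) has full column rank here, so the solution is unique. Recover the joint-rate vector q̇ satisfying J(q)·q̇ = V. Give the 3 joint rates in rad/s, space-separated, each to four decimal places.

o_n = [1.3095, -0.1082, -0.4194]
J₁: ẑ×o_n = [0.1082, 1.3095, -0.0000], ω = ẑ
J2: z=[0.2250, -0.9744, 0.0000] o=[0.3215, 0.0742, 0.2000] → [0.6035, 0.1393, 0.9216, 0.2250, -0.9744, 0.0000]
J3: z=[0.2250, -0.9744, 0.0000] o=[0.7992, 0.1229, -0.0323] → [0.3772, 0.0871, 0.4453, 0.2250, -0.9744, 0.0000]
q̇ = J⁺·V = [-0.1640, 0.9530, -0.2710]

-0.1640 0.9530 -0.2710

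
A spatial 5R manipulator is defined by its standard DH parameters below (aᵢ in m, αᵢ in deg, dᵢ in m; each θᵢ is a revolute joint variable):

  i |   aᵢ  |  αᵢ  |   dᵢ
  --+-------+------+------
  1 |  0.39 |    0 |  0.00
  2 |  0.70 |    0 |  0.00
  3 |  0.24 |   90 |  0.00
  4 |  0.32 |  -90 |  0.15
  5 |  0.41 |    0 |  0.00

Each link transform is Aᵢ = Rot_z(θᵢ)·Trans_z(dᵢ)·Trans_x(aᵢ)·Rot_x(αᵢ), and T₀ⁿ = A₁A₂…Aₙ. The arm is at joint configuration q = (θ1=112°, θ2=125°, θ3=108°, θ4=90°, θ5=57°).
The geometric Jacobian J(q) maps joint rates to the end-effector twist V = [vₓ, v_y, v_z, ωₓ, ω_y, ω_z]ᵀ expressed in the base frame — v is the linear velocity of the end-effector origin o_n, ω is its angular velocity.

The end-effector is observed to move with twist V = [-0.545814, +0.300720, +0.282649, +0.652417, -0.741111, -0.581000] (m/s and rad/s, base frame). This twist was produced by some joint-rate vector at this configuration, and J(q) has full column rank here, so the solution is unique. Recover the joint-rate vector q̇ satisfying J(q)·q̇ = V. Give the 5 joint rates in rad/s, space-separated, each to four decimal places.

o_n = [-0.2453, -0.1003, 0.5433]
J₁: ẑ×o_n = [0.1003, -0.2453, 0.0000], ω = ẑ
J2: z=[0.0000, 0.0000, 1.0000] o=[-0.1461, 0.3616, 0.0000] → [0.4619, -0.0993, 0.0000, 0.0000, 0.0000, 1.0000]
J3: z=[0.0000, 0.0000, 1.0000] o=[-0.5273, -0.2255, 0.0000] → [-0.1251, 0.2820, 0.0000, 0.0000, 0.0000, 1.0000]
J4: z=[-0.2588, -0.9659, 0.0000] o=[-0.2955, -0.2876, 0.0000] → [-0.5248, 0.1406, 0.0000, -0.2588, -0.9659, 0.0000]
J5: z=[-0.9659, 0.2588, 0.0000] o=[-0.3343, -0.4325, 0.3200] → [0.0578, 0.2157, -0.3439, -0.9659, 0.2588, 0.0000]
q̇ = J⁺·V = [-0.9990, -0.1000, 0.5180, 0.5470, -0.8220]

-0.9990 -0.1000 0.5180 0.5470 -0.8220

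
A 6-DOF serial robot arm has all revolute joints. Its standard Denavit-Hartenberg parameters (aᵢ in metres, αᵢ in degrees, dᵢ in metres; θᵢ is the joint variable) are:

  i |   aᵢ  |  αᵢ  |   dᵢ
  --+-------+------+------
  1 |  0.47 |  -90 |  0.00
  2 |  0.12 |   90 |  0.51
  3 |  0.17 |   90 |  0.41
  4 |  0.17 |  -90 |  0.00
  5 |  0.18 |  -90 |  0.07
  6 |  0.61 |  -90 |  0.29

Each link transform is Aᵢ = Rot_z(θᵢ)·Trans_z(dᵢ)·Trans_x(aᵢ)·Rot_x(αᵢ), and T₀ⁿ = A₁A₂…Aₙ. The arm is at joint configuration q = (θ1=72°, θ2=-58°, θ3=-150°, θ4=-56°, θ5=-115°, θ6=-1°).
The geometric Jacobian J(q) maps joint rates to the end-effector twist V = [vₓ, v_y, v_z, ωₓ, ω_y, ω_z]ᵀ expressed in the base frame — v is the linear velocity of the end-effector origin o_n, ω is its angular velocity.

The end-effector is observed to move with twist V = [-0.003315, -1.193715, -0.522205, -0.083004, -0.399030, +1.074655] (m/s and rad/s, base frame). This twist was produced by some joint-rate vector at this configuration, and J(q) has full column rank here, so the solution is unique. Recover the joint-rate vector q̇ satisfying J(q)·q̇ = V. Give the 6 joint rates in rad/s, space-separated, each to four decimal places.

o_n = [-1.0796, 0.2046, -0.2707]
J₁: ẑ×o_n = [-0.2046, -1.0796, 0.0000], ω = ẑ
J2: z=[-0.9511, 0.3090, 0.0000] o=[0.1452, 0.4470, 0.0000] → [-0.0837, -0.2575, 0.6090, -0.9511, 0.3090, 0.0000]
J3: z=[-0.2621, -0.8065, 0.5299] o=[-0.3202, 0.6651, 0.1018] → [0.5444, -0.5001, -0.4919, -0.2621, -0.8065, 0.5299]
J4: z=[-0.9055, 0.0156, -0.4240] o=[-0.3709, 0.2339, 0.1942] → [-0.0197, -0.1204, 0.0376, -0.9055, 0.0156, -0.4240]
J5: z=[0.1301, -0.9409, -0.3125] o=[-0.3022, 0.2914, 0.0497] → [0.2743, 0.2847, -0.7428, 0.1301, -0.9409, -0.3125]
J6: z=[-0.0167, 0.3131, -0.9496] o=[-0.4715, 0.2024, 0.0233] → [-0.0899, 0.5725, 0.1904, -0.0167, 0.3131, -0.9496]
q̇ = J⁺·V = [0.7950, -0.7840, 0.1990, 0.8440, -0.1590, -0.5080]

0.7950 -0.7840 0.1990 0.8440 -0.1590 -0.5080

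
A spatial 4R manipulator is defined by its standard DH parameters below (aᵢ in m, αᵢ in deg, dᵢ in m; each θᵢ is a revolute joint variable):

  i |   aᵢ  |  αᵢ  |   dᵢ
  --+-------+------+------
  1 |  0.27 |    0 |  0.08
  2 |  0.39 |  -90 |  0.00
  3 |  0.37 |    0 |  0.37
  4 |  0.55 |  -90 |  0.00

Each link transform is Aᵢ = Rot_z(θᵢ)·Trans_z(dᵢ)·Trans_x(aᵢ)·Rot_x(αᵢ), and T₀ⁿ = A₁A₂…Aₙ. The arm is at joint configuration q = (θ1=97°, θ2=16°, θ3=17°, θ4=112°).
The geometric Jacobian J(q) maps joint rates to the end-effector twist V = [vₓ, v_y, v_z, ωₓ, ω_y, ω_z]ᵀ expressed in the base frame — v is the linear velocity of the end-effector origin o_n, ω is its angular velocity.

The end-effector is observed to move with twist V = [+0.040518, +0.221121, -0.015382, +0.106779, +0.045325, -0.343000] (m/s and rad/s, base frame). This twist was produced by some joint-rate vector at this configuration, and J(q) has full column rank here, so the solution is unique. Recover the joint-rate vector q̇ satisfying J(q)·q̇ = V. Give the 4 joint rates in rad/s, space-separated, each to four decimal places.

o_n = [-0.5289, 0.4895, -0.4556]
J₁: ẑ×o_n = [-0.4895, -0.5289, 0.0000], ω = ẑ
J2: z=[0.0000, 0.0000, 1.0000] o=[-0.0329, 0.2680, 0.0800] → [-0.2215, -0.4960, 0.0000, 0.0000, 0.0000, 1.0000]
J3: z=[-0.9205, -0.3907, 0.0000] o=[-0.1853, 0.6270, 0.0800] → [0.2093, -0.4930, -0.0077, -0.9205, -0.3907, 0.0000]
J4: z=[-0.9205, -0.3907, 0.0000] o=[-0.6641, 0.8081, -0.0282] → [0.1670, -0.3935, 0.3461, -0.9205, -0.3907, 0.0000]
q̇ = J⁺·V = [0.0490, -0.3920, -0.0700, -0.0460]

0.0490 -0.3920 -0.0700 -0.0460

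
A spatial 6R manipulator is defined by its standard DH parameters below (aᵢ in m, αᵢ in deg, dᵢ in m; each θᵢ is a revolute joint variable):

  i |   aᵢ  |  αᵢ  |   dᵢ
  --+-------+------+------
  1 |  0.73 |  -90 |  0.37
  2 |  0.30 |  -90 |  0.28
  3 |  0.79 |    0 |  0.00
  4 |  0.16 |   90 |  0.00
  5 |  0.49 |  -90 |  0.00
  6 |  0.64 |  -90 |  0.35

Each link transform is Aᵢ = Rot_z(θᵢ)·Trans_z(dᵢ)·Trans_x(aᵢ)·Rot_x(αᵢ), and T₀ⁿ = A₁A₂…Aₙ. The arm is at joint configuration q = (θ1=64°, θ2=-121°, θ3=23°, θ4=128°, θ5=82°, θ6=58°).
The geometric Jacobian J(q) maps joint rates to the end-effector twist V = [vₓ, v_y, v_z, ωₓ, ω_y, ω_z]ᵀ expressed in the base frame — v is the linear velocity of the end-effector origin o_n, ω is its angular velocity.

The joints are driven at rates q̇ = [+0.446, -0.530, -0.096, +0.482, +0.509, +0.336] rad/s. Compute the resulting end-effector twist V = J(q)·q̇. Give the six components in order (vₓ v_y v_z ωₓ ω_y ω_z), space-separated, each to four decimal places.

-1.4526 -0.8288 0.5134 0.7727 -0.2723 1.1299

o_n = [0.0284, 1.1544, 1.5263]
J₁: ẑ×o_n = [-1.1544, 0.0284, 0.0000], ω = ẑ
J2: z=[-0.8988, 0.4384, 0.0000] o=[0.3200, 0.6561, 0.3700] → [0.5069, 1.0393, -0.3200, -0.8988, 0.4384, 0.0000]
J3: z=[0.3758, 0.7704, 0.5150] o=[0.0006, 0.6400, 0.6272] → [0.4278, -0.3236, 0.1719, 0.3758, 0.7704, 0.5150]
J4: z=[0.3758, 0.7704, 0.5150] o=[0.1139, 0.1680, 1.2505] → [-0.2955, -0.1477, 0.4365, 0.3758, 0.7704, 0.5150]
J5: z=[0.6766, -0.6078, 0.4156] o=[0.2152, 0.1988, 1.1305] → [-0.6376, -0.3454, 0.5330, 0.6766, -0.6078, 0.4156]
J6: z=[-0.5748, -0.0833, 0.8141] o=[0.4407, 0.5858, 1.3293] → [-0.4793, -0.2225, -0.3611, -0.5748, -0.0833, 0.8141]
V = J·q̇ = [-1.4526, -0.8288, 0.5134, 0.7727, -0.2723, 1.1299]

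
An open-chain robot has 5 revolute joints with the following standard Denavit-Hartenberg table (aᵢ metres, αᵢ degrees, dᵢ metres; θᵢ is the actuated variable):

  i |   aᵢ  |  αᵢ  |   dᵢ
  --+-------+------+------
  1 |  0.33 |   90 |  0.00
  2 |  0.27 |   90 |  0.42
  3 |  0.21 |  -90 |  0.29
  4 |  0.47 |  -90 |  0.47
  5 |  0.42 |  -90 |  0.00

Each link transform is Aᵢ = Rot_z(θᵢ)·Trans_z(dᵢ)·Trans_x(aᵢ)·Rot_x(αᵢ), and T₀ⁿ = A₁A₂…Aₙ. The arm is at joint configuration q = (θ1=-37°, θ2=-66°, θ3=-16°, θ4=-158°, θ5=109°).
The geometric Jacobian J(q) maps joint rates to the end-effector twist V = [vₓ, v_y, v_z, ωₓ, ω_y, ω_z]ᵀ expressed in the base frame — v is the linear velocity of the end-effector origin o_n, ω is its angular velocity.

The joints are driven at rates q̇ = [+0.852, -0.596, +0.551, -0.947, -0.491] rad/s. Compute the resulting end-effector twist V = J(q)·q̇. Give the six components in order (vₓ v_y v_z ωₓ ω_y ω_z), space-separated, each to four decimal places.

o_n = [-0.2871, -0.4314, -0.3468]
J₁: ẑ×o_n = [0.4314, -0.2871, 0.0000], ω = ẑ
J2: z=[-0.6018, -0.7986, 0.0000] o=[0.2635, -0.1986, 0.0000] → [0.2770, -0.2087, -0.2997, -0.6018, -0.7986, 0.0000]
J3: z=[-0.7296, 0.5498, -0.4067] o=[0.0985, -0.6001, -0.2467] → [0.0136, 0.0838, 0.0889, -0.7296, 0.5498, -0.4067]
J4: z=[-0.4890, -0.8352, -0.2518] o=[-0.0127, -0.4439, -0.5490] → [-0.1657, 0.1680, -0.2353, -0.4890, -0.8352, -0.2518]
J5: z=[-0.4974, 0.5041, -0.7061] o=[-0.5793, -0.7330, -0.3563] → [0.2177, -0.2016, -0.2973, -0.4974, 0.5041, -0.7061]
V = J·q̇ = [0.2600, -0.1342, 0.5964, 0.6639, 1.3223, 1.2130]

0.2600 -0.1342 0.5964 0.6639 1.3223 1.2130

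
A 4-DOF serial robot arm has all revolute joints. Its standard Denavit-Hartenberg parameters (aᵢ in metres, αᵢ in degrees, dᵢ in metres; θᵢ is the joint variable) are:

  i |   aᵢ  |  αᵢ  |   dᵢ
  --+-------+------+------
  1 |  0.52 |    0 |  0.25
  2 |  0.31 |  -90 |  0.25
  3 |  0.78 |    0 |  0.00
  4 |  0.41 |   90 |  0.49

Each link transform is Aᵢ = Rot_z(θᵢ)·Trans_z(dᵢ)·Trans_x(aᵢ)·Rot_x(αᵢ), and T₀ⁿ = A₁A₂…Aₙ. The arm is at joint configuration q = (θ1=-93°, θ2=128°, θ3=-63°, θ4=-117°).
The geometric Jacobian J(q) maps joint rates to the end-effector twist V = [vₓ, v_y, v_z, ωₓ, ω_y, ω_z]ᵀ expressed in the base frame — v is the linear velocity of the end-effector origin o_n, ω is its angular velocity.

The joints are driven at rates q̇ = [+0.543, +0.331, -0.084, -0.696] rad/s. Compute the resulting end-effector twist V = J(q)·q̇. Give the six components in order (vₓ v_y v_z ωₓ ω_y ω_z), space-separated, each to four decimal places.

-0.2440 -0.1120 -0.2901 0.4474 -0.6389 0.8740

o_n = [-0.1001, 0.0279, 1.1950]
J₁: ẑ×o_n = [-0.0279, -0.1001, 0.0000], ω = ẑ
J2: z=[0.0000, 0.0000, 1.0000] o=[-0.0272, -0.5193, 0.2500] → [-0.5471, -0.0729, 0.0000, 0.0000, 0.0000, 1.0000]
J3: z=[-0.5736, 0.8192, 0.0000] o=[0.2267, -0.3415, 0.5000] → [0.5693, 0.3986, 0.0559, -0.5736, 0.8192, 0.0000]
J4: z=[-0.5736, 0.8192, 0.0000] o=[0.5168, -0.1384, 1.1950] → [-0.0000, -0.0000, 0.4100, -0.5736, 0.8192, 0.0000]
V = J·q̇ = [-0.2440, -0.1120, -0.2901, 0.4474, -0.6389, 0.8740]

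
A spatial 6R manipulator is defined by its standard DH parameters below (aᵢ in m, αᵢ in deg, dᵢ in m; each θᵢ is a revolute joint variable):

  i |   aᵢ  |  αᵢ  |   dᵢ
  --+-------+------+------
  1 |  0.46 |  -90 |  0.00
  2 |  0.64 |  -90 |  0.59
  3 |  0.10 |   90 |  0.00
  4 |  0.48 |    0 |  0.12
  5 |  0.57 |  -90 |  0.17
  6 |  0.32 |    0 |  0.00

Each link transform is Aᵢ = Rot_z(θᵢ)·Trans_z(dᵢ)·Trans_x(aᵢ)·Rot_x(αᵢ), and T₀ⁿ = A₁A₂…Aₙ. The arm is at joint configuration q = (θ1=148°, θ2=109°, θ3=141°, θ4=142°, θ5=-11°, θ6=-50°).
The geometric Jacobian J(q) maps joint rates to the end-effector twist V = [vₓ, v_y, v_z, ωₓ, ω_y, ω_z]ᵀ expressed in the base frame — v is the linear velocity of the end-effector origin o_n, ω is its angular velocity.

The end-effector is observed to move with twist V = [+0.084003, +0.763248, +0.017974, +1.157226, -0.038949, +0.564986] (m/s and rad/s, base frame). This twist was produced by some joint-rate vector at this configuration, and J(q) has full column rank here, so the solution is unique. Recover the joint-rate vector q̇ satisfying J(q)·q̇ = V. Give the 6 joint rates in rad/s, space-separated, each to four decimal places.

-0.4000 -0.1660 0.6390 -0.9500 0.9030 -0.9490

o_n = [0.4001, -1.0394, -1.2151]
J₁: ẑ×o_n = [1.0394, 0.4001, -0.0000], ω = ẑ
J2: z=[-0.5299, -0.8480, 0.0000] o=[-0.3901, 0.2438, 0.0000] → [1.0305, -0.6439, 1.3501, -0.5299, -0.8480, 0.0000]
J3: z=[0.8018, -0.5010, 0.3256] o=[-0.5261, -0.3670, -0.6051] → [0.5246, 0.7907, -0.0752, 0.8018, -0.5010, 0.3256]
J4: z=[0.5856, 0.5505, -0.5950] o=[-0.5142, -0.3002, -0.5317] → [-0.8161, -0.1438, -0.9361, 0.5856, 0.5505, -0.5950]
J5: z=[0.5856, 0.5505, -0.5950] o=[-0.2519, -0.6348, -0.7848] → [-0.4777, -0.1359, -0.5959, 0.5856, 0.5505, -0.5950]
J6: z=[-0.6158, -0.1753, -0.7682] o=[0.1481, -1.0065, -1.0207] → [0.0088, -0.3133, 0.0645, -0.6158, -0.1753, -0.7682]
q̇ = J⁺·V = [-0.4000, -0.1660, 0.6390, -0.9500, 0.9030, -0.9490]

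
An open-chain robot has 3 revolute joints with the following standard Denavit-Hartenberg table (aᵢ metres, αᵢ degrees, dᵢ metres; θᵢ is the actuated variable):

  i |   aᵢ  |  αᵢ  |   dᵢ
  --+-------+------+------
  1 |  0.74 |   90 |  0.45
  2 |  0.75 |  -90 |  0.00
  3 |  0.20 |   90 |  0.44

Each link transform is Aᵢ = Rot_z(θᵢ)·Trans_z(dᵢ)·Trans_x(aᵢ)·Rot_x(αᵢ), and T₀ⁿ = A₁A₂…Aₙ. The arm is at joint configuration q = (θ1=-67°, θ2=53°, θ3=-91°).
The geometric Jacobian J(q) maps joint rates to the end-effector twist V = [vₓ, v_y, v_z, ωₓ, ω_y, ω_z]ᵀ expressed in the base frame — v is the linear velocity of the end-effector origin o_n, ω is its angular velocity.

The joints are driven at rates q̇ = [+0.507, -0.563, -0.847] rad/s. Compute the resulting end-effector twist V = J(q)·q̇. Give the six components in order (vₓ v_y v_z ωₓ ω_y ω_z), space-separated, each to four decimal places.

0.5829 -0.2786 -0.1904 0.7826 -0.4027 -0.0027

o_n = [0.1433, -0.8494, 1.3110]
J₁: ẑ×o_n = [0.8494, 0.1433, -0.0000], ω = ẑ
J2: z=[-0.9205, -0.3907, 0.0000] o=[0.2891, -0.6812, 0.4500] → [-0.3364, 0.7925, 0.0979, -0.9205, -0.3907, 0.0000]
J3: z=[-0.3121, 0.7351, 0.6018] o=[0.4655, -1.0967, 1.0490] → [0.0438, -0.1121, 0.1597, -0.3121, 0.7351, 0.6018]
V = J·q̇ = [0.5829, -0.2786, -0.1904, 0.7826, -0.4027, -0.0027]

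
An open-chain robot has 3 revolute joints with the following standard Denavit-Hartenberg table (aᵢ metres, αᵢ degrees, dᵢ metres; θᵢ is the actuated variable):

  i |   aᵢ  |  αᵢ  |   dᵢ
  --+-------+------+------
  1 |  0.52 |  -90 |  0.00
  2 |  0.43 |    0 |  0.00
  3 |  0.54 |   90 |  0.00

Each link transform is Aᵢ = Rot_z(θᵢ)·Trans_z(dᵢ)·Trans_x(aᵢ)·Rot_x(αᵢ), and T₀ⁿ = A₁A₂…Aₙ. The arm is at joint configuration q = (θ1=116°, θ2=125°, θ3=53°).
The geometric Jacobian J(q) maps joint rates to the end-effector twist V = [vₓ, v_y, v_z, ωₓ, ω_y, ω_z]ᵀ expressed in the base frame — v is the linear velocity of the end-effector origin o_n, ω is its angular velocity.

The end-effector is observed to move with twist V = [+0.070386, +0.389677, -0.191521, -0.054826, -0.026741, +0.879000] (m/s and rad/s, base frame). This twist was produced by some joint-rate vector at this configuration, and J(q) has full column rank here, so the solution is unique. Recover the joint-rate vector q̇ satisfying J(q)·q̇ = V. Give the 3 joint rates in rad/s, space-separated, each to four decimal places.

0.8790 -0.9100 0.9710

o_n = [0.1167, -0.2394, -0.3711]
J₁: ẑ×o_n = [0.2394, 0.1167, -0.0000], ω = ẑ
J2: z=[-0.8988, -0.4384, 0.0000] o=[-0.2280, 0.4674, 0.0000] → [0.1627, -0.3335, 0.7863, -0.8988, -0.4384, 0.0000]
J3: z=[-0.8988, -0.4384, 0.0000] o=[-0.1198, 0.2457, -0.3522] → [0.0083, -0.0169, 0.5397, -0.8988, -0.4384, 0.0000]
q̇ = J⁺·V = [0.8790, -0.9100, 0.9710]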